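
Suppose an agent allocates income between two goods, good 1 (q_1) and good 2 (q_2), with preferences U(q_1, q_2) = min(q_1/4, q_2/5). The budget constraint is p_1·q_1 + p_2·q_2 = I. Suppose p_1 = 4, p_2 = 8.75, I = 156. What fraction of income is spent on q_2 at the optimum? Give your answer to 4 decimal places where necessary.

Leontief preferences: the optimum is at the kink where q_1/4 = q_2/5, i.e. q_2 = (5/4)·q_1.
Budget: p_1·q_1 + p_2·(5/4)·q_1 = I, so (4·p_1 + 5·p_2)·q_1 = 4·I.
Demand: q_1*(p_1,p_2,I) = 4·I/(4·p_1 + 5·p_2), q_2* = 5·I/(4·p_1 + 5·p_2).
Here 4·4 + 5·8.75 = 59.75, giving q_1* = 10.4435 and q_2* = 13.0544.
Expenditure on q_2: 8.75·13.0544 = 114.2259; share = 0.7322.

share on q_2 = 0.7322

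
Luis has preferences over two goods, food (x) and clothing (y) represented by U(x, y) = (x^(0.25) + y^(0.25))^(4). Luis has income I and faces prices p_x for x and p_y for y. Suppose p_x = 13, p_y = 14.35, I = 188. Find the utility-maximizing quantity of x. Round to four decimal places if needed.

MRS = MU_x/MU_y = (y/x)^(0.75). Set equal to p_x/p_y.
Solve for the ratio: y/x = [p_x/p_y]^(4/3).
With the ratio pinned down, the budget gives x* = I/(p_x + p_y·(y/x)) and y* = (y/x)·x*.
Numerically y/x = 0.876574, so x* = 188/(13 + 14.35·0.876574) = 7.3498.

x* = 7.3498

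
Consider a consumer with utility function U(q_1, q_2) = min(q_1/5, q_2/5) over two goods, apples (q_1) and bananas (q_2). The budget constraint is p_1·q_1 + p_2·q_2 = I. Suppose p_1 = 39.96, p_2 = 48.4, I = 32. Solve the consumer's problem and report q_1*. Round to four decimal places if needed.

With perfect complements, no substitution: consume in ratio q_1:q_2 = 5:5.
Budget: p_1·q_1 + p_2·q_1 = I, so (5·p_1 + 5·p_2)·q_1 = 5·I.
Demand: q_1*(p_1,p_2,I) = 5·I/(5·p_1 + 5·p_2), q_2* = 5·I/(5·p_1 + 5·p_2).
Here 5·39.96 + 5·48.4 = 441.8, giving q_1* = 0.3622.

q_1* = 0.3622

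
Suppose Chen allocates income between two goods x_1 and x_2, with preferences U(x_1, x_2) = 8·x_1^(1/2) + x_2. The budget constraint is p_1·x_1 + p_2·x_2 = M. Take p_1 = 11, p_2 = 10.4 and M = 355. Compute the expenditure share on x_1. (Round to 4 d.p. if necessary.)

MU_x_1 = 4/√x_1, MU_x_2 = 1. Tangency: 4/√x_1 = p_1/p_2.
Thus x_1* = (4·p_2/p_1)² — independent of M — with the rest of income spent on x_2.
Plugging in: x_1* = (4·10.4/11)² = 14.3021, x_2* = 19.0073.
Expenditure on x_1: 11·14.3021 = 157.3236; share = 0.4432.

share on x_1 = 0.4432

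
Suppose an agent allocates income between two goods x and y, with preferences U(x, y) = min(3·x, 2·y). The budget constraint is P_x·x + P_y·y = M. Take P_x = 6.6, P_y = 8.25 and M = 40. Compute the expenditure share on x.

share on x = 0.3478

With perfect complements, no substitution: consume in ratio x:y = 2:3.
Budget: P_x·x + P_y·(3/2)·x = M, so (2·P_x + 3·P_y)·x = 2·M.
Demand: x*(P_x,P_y,M) = 2·M/(2·P_x + 3·P_y), y* = 3·M/(2·P_x + 3·P_y).
Here 2·6.6 + 3·8.25 = 37.95, giving x* = 2.108 and y* = 3.1621.
Expenditure on x: 6.6·2.108 = 13.913; share = 0.3478.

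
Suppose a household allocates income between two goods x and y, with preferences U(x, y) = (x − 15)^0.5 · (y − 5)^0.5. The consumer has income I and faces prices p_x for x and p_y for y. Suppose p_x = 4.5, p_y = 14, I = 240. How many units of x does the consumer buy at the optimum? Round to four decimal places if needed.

MRS = (y−5)/(x−15). Tangency with p_x/p_y gives y−5 = (p_x/p_y)·(x−15).
After buying the subsistence bundle (15, 5), a share 0.5 of the remaining income goes to x: x* = 15 + 0.5·(I − 15p_x − 5p_y)/p_x.
Discretionary income = 240 − 15·4.5 − 5·14 = 102.5; x* = 15 + 0.5·102.5/4.5 = 26.3889.

x* = 26.3889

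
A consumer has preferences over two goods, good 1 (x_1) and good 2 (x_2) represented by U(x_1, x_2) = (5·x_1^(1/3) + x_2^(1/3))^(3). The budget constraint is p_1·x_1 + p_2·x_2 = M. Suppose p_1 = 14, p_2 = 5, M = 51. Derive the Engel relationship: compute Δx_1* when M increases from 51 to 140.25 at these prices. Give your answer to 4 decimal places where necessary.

From the CES first-order condition, 5·(x_2/x_1)^(2/3) = p_1/p_2.
Solve for the ratio: x_2/x_1 = [(1/5)·p_1/p_2]^(1.5).
With the ratio pinned down, the budget gives x_1* = M/(p_1 + p_2·(x_2/x_1)) and x_2* = (x_2/x_1)·x_1*.
Numerically x_2/x_1 = 0.419066, so x_1* = 51/(14 + 5·0.419066) = 3.1686.
At M' = 140.25: x_1* = 8.7137. Change: 8.7137 − 3.1686 = 5.5451.

Δx_1* = 5.5451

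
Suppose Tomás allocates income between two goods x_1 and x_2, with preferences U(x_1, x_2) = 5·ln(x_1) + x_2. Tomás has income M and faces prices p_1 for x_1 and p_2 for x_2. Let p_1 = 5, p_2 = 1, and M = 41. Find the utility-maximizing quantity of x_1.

So x_1*(p_1,p_2) = 5·p_2/p_1, independent of income; and x_2* = (M − 5·p_2)/p_2.
At the given prices: x_1* = 5·1/5 = 1.

x_1* = 1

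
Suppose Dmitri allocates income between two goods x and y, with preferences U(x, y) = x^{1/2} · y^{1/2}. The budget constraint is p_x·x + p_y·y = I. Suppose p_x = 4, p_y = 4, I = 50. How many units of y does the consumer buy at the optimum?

y* = 6.25

The MRS is y/x. Set MRS = p_x/p_y.
So 0.5·p_y·y = 0.5·p_x·x; combined with the budget, a share 0.5 of income goes to x.
Demand: x*(p_x,p_y,I) = 0.5·I/p_x and y* = 0.5·I/p_y.
At p_x=4, p_y=4, I=50: y* = 0.5·50/4 = 6.25.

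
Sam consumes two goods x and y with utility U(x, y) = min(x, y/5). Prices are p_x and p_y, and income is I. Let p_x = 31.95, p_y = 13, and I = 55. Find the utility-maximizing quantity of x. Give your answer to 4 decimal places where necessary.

x* = 0.5673

Leontief preferences: the optimum is at the kink where x/1 = y/5, i.e. y = 5·x.
Budget: p_x·x + p_y·5·x = I, so (p_x + 5·p_y)·x = I.
Demand: x*(p_x,p_y,I) = I/(p_x + 5·p_y), y* = 5·I/(p_x + 5·p_y).
Here 31.95 + 5·13 = 96.95, giving x* = 0.5673.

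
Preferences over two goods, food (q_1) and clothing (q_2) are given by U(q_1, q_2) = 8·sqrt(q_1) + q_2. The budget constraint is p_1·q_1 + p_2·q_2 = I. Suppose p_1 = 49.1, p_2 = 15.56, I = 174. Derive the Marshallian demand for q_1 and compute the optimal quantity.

Set MRS = p_1/p_2: 4·q_1^(−1/2) = p_1/p_2.
Thus q_1* = (4·p_2/p_1)² — independent of I — with the rest of income spent on q_2.
Plugging in: q_1* = (4·15.56/49.1)² = 1.6069.

q_1* = 1.6069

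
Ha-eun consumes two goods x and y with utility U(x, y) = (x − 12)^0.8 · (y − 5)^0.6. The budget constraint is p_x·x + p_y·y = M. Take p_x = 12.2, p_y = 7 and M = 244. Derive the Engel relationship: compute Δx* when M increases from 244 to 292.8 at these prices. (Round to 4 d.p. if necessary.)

Δx* = 2.2857

Let x' = x−12, y' = y−5. MRS = (4/3)·y'/x' = p_x/p_y.
Substituting into the budget: x* = 12 + 4/7·(M − 12·p_x − 5·p_y)/p_x, and y* = 5 + 3/7·(…)/p_y.
Discretionary income = 244 − 12·12.2 − 5·7 = 62.6; x* = 12 + 4/7·62.6/12.2 = 14.9321.
At M' = 292.8: x* = 17.2178. Change: 17.2178 − 14.9321 = 2.2857.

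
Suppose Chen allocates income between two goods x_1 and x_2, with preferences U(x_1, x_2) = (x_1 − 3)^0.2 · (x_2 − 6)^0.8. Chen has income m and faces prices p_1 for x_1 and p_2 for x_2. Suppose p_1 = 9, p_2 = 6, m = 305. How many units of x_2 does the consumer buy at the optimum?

x_2* = 38.2667

Discretionary income = 305 − 3·9 − 6·6 = 242; x_2* = 6 + 0.8·242/6 = 38.2667.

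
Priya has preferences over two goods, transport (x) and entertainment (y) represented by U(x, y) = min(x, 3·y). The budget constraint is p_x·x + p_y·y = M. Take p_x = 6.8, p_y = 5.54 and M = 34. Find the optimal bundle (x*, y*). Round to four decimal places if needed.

x* = 3.9322, y* = 1.3107

With perfect complements, no substitution: consume in ratio x:y = 3:1.
Budget: p_x·x + p_y·(1/3)·x = M, so (3·p_x + p_y)·x = 3·M.
Demand: x*(p_x,p_y,M) = 3·M/(3·p_x + p_y), y* = M/(3·p_x + p_y).
Here 3·6.8 + 5.54 = 25.94, giving x* = 3.9322 and y* = 1.3107.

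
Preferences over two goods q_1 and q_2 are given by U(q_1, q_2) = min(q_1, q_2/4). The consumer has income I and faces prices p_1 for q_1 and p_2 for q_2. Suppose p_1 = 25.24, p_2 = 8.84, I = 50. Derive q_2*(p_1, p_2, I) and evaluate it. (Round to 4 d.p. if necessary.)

With perfect complements, no substitution: consume in ratio q_1:q_2 = 1:4.
Budget: p_1·q_1 + p_2·4·q_1 = I, so (p_1 + 4·p_2)·q_1 = I.
Demand: q_1*(p_1,p_2,I) = I/(p_1 + 4·p_2), q_2* = 4·I/(p_1 + 4·p_2).
Here 25.24 + 4·8.84 = 60.6, giving q_2* = 3.3003.

q_2* = 3.3003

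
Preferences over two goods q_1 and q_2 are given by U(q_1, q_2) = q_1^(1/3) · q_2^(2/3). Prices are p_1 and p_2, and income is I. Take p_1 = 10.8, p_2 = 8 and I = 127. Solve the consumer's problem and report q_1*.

q_1* = 3.9198

At p_1=10.8, p_2=8, I=127: q_1* = 1/3·127/10.8 = 3.9198.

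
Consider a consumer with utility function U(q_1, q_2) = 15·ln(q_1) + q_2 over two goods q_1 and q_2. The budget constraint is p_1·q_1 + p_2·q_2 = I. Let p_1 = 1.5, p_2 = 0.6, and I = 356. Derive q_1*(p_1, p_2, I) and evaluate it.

MU_q_1 = 15/q_1, MU_q_2 = 1. Tangency: 15/q_1 = p_1/p_2.
So q_1*(p_1,p_2) = 15·p_2/p_1, independent of income; and q_2* = (I − 15·p_2)/p_2.
At the given prices: q_1* = 15·0.6/1.5 = 6.

q_1* = 6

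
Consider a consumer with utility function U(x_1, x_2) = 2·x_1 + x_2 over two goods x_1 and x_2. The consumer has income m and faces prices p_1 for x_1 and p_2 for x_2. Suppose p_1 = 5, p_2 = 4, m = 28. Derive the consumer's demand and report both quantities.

x_1* = 5.6, x_2* = 0

Linear utility — the consumer picks whichever good has higher MU/price: 2/5 = 0.4 vs 1/4 = 0.25.
x_1 gives more utility per dollar, so spend all income on x_1: x_1* = m/p_1, x_2* = 0.
Numerically: x_1* = 5.6, x_2* = 0.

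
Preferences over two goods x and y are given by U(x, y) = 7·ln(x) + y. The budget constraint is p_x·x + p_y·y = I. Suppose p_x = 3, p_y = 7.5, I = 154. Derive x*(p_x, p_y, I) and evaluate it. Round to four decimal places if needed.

MU_x = 7/x, MU_y = 1. Tangency: 7/x = p_x/p_y.
So x*(p_x,p_y) = 7·p_y/p_x, independent of income; and y* = (I − 7·p_y)/p_y.
At the given prices: x* = 7·7.5/3 = 17.5.

x* = 17.5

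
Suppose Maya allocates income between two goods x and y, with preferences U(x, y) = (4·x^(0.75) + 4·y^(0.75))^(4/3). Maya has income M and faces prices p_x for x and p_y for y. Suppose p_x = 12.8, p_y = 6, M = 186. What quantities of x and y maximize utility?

x* = 1.3569, y* = 28.1052

From the CES first-order condition, (y/x)^(0.25) = p_x/p_y.
Solve for the ratio: y/x = [p_x/p_y]^(4).
Substitute y = (y/x)·x into the budget: x* = M/(p_x + p_y·(y/x)).
Numerically y/x = 20.712612, so x* = 186/(12.8 + 6·20.712612) = 1.3569 and y* = 20.712612·1.3569 = 28.1052.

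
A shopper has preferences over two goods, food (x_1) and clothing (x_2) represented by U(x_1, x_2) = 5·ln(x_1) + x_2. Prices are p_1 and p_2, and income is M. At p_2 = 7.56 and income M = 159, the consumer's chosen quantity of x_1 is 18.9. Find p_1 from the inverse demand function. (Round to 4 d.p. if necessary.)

Set MRS = p_1/p_2: (5/x_1)/1 = p_1/p_2.
So x_1*(p_1,p_2) = 5·p_2/p_1, independent of income; and x_2* = (M − 5·p_2)/p_2.
Set x_1* = 18.9 in the demand function and solve for p_1: p_1 = 2.

p_1 = 2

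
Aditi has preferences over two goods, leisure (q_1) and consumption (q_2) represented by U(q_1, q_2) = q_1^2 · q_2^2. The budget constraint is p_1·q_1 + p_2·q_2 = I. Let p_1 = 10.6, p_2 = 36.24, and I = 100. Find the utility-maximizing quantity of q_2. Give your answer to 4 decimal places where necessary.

Tangency: MRS = q_2/q_1 = p_1/p_2.
So 2·p_2·q_2 = 2·p_1·q_1; combined with the budget, a share 0.5 of income goes to q_1.
Demand: q_1*(p_1,p_2,I) = 0.5·I/p_1 and q_2* = 0.5·I/p_2.
At p_1=10.6, p_2=36.24, I=100: q_2* = 0.5·100/36.24 = 1.3797.

q_2* = 1.3797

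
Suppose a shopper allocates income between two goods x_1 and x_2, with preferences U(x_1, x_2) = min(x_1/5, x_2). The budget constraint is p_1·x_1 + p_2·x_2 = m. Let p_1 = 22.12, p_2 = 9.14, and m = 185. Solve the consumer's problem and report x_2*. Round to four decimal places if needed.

With perfect complements, no substitution: consume in ratio x_1:x_2 = 5:1.
Budget: p_1·x_1 + p_2·(1/5)·x_1 = m, so (5·p_1 + p_2)·x_1 = 5·m.
Demand: x_1*(p_1,p_2,m) = 5·m/(5·p_1 + p_2), x_2* = m/(5·p_1 + p_2).
Here 5·22.12 + 9.14 = 119.74, giving x_2* = 1.545.

x_2* = 1.545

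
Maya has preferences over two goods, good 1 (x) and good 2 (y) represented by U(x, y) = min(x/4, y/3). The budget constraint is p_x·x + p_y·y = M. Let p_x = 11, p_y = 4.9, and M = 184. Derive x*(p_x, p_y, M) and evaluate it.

x* = 12.5383

With perfect complements, no substitution: consume in ratio x:y = 4:3.
Budget: p_x·x + p_y·(3/4)·x = M, so (4·p_x + 3·p_y)·x = 4·M.
Demand: x*(p_x,p_y,M) = 4·M/(4·p_x + 3·p_y), y* = 3·M/(4·p_x + 3·p_y).
Here 4·11 + 3·4.9 = 58.7, giving x* = 12.5383.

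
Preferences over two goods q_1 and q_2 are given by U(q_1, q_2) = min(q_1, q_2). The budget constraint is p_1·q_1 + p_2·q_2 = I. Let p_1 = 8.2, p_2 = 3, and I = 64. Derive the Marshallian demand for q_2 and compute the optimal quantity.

q_2* = 5.7143

Demand: q_1*(p_1,p_2,I) = I/(p_1 + p_2), q_2* = I/(p_1 + p_2).
Here 8.2 + 3 = 11.2, giving q_2* = 5.7143.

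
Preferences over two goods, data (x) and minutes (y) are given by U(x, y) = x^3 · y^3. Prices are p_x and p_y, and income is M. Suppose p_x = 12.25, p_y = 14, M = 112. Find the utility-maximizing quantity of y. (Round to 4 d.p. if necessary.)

Demand: x*(p_x,p_y,M) = 0.5·M/p_x and y* = 0.5·M/p_y.
At p_x=12.25, p_y=14, M=112: y* = 0.5·112/14 = 4.

y* = 4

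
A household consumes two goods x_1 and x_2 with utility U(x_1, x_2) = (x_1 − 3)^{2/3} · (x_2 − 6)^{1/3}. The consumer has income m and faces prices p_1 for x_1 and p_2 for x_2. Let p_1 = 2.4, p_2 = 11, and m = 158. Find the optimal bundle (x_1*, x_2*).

x_1* = 26.5556, x_2* = 8.5697

Let x_1' = x_1−3, x_2' = x_2−6. MRS = 2·x_2'/x_1' = p_1/p_2.
After buying the subsistence bundle (3, 6), a share 2/3 of the remaining income goes to x_1: x_1* = 3 + 2/3·(m − 3p_1 − 6p_2)/p_1.
Discretionary income = 158 − 3·2.4 − 6·11 = 84.8; x_1* = 3 + 2/3·84.8/2.4 = 26.5556; x_2* = 6 + 1/3·84.8/11 = 8.5697.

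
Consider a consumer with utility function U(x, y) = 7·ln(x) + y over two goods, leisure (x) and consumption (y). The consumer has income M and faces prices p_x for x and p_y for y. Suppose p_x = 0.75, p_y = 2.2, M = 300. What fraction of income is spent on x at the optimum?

So x*(p_x,p_y) = 7·p_y/p_x, independent of income; and y* = (M − 7·p_y)/p_y.
At the given prices: x* = 7·2.2/0.75 = 20.5333, and y* = 129.3636.
Expenditure on x: 0.75·20.5333 = 15.4; share = 0.0513.

share on x = 0.0513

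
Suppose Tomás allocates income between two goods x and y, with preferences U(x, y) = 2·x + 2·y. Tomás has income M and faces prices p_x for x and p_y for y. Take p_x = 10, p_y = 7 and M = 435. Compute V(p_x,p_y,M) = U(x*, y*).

Perfect substitutes: compare marginal utility per dollar. 2/p_x vs 2/p_y → 0.2 vs 0.2857.
y gives more utility per dollar, so spend all income on y: y* = M/p_y, x* = 0.
Numerically: x* = 0, y* = 62.1429.
Utility at the optimum: U(0, 62.1429) = 124.2857.

V = 124.2857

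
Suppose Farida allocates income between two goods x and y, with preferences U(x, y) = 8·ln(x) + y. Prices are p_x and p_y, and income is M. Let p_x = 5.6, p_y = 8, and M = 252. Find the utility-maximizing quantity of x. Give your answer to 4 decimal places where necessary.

x* = 11.4286

Set MRS = p_x/p_y: (8/x)/1 = p_x/p_y.
So x*(p_x,p_y) = 8·p_y/p_x, independent of income; and y* = (M − 8·p_y)/p_y.
At the given prices: x* = 8·8/5.6 = 11.4286.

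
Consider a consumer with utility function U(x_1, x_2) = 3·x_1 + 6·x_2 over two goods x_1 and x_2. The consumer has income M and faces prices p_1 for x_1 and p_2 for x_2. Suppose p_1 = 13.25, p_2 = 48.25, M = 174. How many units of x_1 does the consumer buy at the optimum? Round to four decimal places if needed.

x_1* = 13.1321

Linear utility — the consumer picks whichever good has higher MU/price: 3/13.25 = 0.2264 vs 6/48.25 = 0.1244.
x_1 gives more utility per dollar, so spend all income on x_1: x_1* = M/p_1, x_2* = 0.
Numerically: x_1* = 13.1321, x_2* = 0.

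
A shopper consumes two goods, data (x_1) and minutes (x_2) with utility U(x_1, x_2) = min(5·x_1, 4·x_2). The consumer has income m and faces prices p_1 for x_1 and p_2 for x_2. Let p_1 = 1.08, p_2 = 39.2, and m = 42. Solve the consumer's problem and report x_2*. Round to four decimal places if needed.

x_2* = 1.0483

Leontief preferences: the optimum is at the kink where x_1/4 = x_2/5, i.e. x_2 = (5/4)·x_1.
Budget: p_1·x_1 + p_2·(5/4)·x_1 = m, so (4·p_1 + 5·p_2)·x_1 = 4·m.
Demand: x_1*(p_1,p_2,m) = 4·m/(4·p_1 + 5·p_2), x_2* = 5·m/(4·p_1 + 5·p_2).
Here 4·1.08 + 5·39.2 = 200.32, giving x_2* = 1.0483.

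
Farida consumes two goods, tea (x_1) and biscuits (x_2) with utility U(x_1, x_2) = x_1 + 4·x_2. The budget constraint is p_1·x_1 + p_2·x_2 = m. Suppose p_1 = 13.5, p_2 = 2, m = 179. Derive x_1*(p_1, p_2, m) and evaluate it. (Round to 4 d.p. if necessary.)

Perfect substitutes: compare marginal utility per dollar. 1/p_1 vs 4/p_2 → 0.0741 vs 2.
x_2 gives more utility per dollar, so spend all income on x_2: x_2* = m/p_2, x_1* = 0.
Numerically: x_1* = 0, x_2* = 89.5.

x_1* = 0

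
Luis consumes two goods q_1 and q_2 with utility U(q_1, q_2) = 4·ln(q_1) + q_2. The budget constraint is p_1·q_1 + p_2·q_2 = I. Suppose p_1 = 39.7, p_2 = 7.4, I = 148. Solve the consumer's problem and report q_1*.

Set MRS = p_1/p_2: (4/q_1)/1 = p_1/p_2.
So q_1*(p_1,p_2) = 4·p_2/p_1, independent of income; and q_2* = (I − 4·p_2)/p_2.
At the given prices: q_1* = 4·7.4/39.7 = 0.7456.

q_1* = 0.7456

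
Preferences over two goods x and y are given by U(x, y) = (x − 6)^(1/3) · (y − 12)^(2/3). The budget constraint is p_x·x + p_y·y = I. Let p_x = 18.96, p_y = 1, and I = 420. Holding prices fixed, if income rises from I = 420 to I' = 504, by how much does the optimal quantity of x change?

Δx* = 1.4768

MRS = (1/2)·(y−12)/(x−6). Tangency with p_x/p_y gives y−12 = 2·(p_x/p_y)·(x−6).
After buying the subsistence bundle (6, 12), a share 1/3 of the remaining income goes to x: x* = 6 + 1/3·(I − 6p_x − 12p_y)/p_x.
Discretionary income = 420 − 6·18.96 − 12·1 = 294.24; x* = 6 + 1/3·294.24/18.96 = 11.173.
At I' = 504: x* = 12.6498. Change: 12.6498 − 11.173 = 1.4768.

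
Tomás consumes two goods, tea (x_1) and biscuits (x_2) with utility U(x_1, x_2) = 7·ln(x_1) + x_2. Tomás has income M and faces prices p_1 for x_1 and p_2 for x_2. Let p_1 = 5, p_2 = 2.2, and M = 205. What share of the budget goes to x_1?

MU_x_1 = 7/x_1, MU_x_2 = 1. Tangency: 7/x_1 = p_1/p_2.
So x_1*(p_1,p_2) = 7·p_2/p_1, independent of income; and x_2* = (M − 7·p_2)/p_2.
At the given prices: x_1* = 7·2.2/5 = 3.08, and x_2* = 86.1818.
Expenditure on x_1: 5·3.08 = 15.4; share = 0.0751.

share on x_1 = 0.0751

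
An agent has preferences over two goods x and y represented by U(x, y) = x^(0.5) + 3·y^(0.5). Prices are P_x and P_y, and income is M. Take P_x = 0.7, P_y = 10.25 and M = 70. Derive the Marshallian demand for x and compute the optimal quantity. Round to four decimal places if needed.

x* = 61.9335

MRS = MU_x/MU_y = (1/3)·(y/x)^(0.5). Set equal to P_x/P_y.
Solve for the ratio: y/x = [3·P_x/P_y]^(2).
Substitute y = (y/x)·x into the budget: x* = M/(P_x + P_y·(y/x)).
Numerically y/x = 0.041975, so x* = 70/(0.7 + 10.25·0.041975) = 61.9335.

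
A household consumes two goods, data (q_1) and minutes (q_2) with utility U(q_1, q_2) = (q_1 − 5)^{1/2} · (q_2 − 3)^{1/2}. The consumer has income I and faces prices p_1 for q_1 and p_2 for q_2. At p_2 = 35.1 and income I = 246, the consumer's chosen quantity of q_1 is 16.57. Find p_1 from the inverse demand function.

p_1 = 5

Let q_1' = q_1−5, q_2' = q_2−3. MRS = q_2'/q_1' = p_1/p_2.
After buying the subsistence bundle (5, 3), a share 0.5 of the remaining income goes to q_1: q_1* = 5 + 0.5·(I − 5p_1 − 3p_2)/p_1.
Set q_1* = 16.57 in the demand function and solve for p_1: p_1 = 5.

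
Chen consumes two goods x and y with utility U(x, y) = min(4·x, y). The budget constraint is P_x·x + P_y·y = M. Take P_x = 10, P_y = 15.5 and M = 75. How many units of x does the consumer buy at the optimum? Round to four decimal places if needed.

x* = 1.0417

Demand: x*(P_x,P_y,M) = M/(P_x + 4·P_y), y* = 4·M/(P_x + 4·P_y).
Here 10 + 4·15.5 = 72, giving x* = 1.0417.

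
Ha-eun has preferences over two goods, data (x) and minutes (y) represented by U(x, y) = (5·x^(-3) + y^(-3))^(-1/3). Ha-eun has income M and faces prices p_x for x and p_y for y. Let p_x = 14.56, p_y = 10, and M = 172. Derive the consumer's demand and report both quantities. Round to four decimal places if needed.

With the ratio pinned down, the budget gives x* = M/(p_x + p_y·(y/x)) and y* = (y/x)·x*.
Numerically y/x = 0.734595, so x* = 172/(14.56 + 10·0.734595) = 7.8517 and y* = 0.734595·7.8517 = 5.7679.

x* = 7.8517, y* = 5.7679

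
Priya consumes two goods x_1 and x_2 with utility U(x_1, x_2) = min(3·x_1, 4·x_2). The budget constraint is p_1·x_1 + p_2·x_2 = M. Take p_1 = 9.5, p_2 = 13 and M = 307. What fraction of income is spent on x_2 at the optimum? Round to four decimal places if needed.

share on x_2 = 0.5065

Demand: x_1*(p_1,p_2,M) = 4·M/(4·p_1 + 3·p_2), x_2* = 3·M/(4·p_1 + 3·p_2).
Here 4·9.5 + 3·13 = 77, giving x_1* = 15.9481 and x_2* = 11.961.
Expenditure on x_2: 13·11.961 = 155.4935; share = 0.5065.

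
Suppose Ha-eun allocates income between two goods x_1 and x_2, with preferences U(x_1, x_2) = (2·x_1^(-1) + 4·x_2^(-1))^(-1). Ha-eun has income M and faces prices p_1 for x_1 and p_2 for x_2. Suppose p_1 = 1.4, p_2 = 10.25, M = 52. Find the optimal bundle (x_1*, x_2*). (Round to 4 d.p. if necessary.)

MRS = MU_x_1/MU_x_2 = (1/2)·(x_2/x_1)^(2). Set equal to p_1/p_2.
Solve for the ratio: x_2/x_1 = [2·p_1/p_2]^(0.5).
Substitute x_2 = (x_2/x_1)·x_1 into the budget: x_1* = M/(p_1 + p_2·(x_2/x_1)).
Numerically x_2/x_1 = 0.522657, so x_1* = 52/(1.4 + 10.25·0.522657) = 7.6955 and x_2* = 0.522657·7.6955 = 4.0221.

x_1* = 7.6955, x_2* = 4.0221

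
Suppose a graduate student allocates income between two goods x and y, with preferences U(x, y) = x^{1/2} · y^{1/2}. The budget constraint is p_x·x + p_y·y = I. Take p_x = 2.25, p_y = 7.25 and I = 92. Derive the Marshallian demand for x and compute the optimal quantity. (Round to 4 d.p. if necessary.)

MU_x/MU_y = (0.5·y)/(0.5·x); tangency sets this equal to p_x/p_y.
Rearranging, p_y·y = p_x·x. Substituting into the budget gives p_x·x·(1 + 1) = I.
Demand: x*(p_x,p_y,I) = 0.5·I/p_x and y* = 0.5·I/p_y.
At p_x=2.25, p_y=7.25, I=92: x* = 0.5·92/2.25 = 20.4444.

x* = 20.4444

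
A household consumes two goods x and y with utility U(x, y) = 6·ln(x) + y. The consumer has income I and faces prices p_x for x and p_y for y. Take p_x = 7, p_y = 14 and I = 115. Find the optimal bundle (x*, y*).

x* = 12, y* = 2.2143

Set MRS = p_x/p_y: (6/x)/1 = p_x/p_y.
So x*(p_x,p_y) = 6·p_y/p_x, independent of income; and y* = (I − 6·p_y)/p_y.
At the given prices: x* = 6·14/7 = 12, and y* = 2.2143.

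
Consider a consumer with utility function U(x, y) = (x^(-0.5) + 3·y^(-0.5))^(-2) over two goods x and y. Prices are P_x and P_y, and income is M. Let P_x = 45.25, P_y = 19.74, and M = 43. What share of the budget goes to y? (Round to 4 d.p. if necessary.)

MRS = MU_x/MU_y = (1/3)·(y/x)^(1.5). Set equal to P_x/P_y.
Hence y/x = (3·P_x/P_y)^(1/(1.5)), i.e. raised to the 2/3 power.
Substitute y = (y/x)·x into the budget: x* = M/(P_x + P_y·(y/x)).
Numerically y/x = 3.616278, so x* = 43/(45.25 + 19.74·3.616278) = 0.3687 and y* = 3.616278·0.3687 = 1.3332.
Expenditure on y: 19.74·1.3332 = 26.3177; share = 0.612.

share on y = 0.612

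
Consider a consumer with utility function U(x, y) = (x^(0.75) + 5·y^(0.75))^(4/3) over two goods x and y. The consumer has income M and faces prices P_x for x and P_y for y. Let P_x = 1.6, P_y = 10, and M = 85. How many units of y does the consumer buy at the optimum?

y* = 6.1124

Substitute y = (y/x)·x into the budget: x* = M/(P_x + P_y·(y/x)).
Numerically y/x = 0.4096, so x* = 85/(1.6 + 10·0.4096) = 14.9228 and y* = 0.4096·14.9228 = 6.1124.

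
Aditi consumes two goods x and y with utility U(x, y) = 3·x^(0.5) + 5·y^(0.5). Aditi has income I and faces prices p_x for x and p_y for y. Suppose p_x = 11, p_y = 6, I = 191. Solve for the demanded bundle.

x* = 2.85, y* = 26.6084

MRS = MU_x/MU_y = (3/5)·(y/x)^(0.5). Set equal to p_x/p_y.
Solve for the ratio: y/x = [(5/3)·p_x/p_y]^(2).
With the ratio pinned down, the budget gives x* = I/(p_x + p_y·(y/x)) and y* = (y/x)·x*.
Numerically y/x = 9.33642, so x* = 191/(11 + 6·9.33642) = 2.85 and y* = 9.33642·2.85 = 26.6084.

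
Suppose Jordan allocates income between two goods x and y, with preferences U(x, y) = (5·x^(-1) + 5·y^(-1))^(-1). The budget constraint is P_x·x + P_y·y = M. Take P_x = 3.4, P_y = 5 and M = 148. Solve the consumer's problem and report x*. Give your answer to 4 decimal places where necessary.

MRS = MU_x/MU_y = (y/x)^(2). Set equal to P_x/P_y.
Solve for the ratio: y/x = [P_x/P_y]^(0.5).
Substitute y = (y/x)·x into the budget: x* = M/(P_x + P_y·(y/x)).
Numerically y/x = 0.824621, so x* = 148/(3.4 + 5·0.824621) = 19.6727.

x* = 19.6727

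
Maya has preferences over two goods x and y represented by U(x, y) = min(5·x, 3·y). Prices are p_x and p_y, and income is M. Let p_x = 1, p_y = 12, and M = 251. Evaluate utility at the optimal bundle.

V = 59.7619

Leontief preferences: the optimum is at the kink where x/3 = y/5, i.e. y = (5/3)·x.
Budget: p_x·x + p_y·(5/3)·x = M, so (3·p_x + 5·p_y)·x = 3·M.
Demand: x*(p_x,p_y,M) = 3·M/(3·p_x + 5·p_y), y* = 5·M/(3·p_x + 5·p_y).
Here 3·1 + 5·12 = 63, giving x* = 11.9524 and y* = 19.9206.
Utility at the optimum: U(11.9524, 19.9206) = 59.7619.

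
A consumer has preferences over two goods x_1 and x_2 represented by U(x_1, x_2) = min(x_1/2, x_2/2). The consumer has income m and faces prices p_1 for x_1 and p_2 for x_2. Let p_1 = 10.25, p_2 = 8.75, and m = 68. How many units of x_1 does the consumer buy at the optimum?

x_1* = 3.5789

Leontief preferences: the optimum is at the kink where x_1/2 = x_2/2, i.e. x_2 = x_1.
Budget: p_1·x_1 + p_2·x_1 = m, so (2·p_1 + 2·p_2)·x_1 = 2·m.
Demand: x_1*(p_1,p_2,m) = 2·m/(2·p_1 + 2·p_2), x_2* = 2·m/(2·p_1 + 2·p_2).
Here 2·10.25 + 2·8.75 = 38, giving x_1* = 3.5789.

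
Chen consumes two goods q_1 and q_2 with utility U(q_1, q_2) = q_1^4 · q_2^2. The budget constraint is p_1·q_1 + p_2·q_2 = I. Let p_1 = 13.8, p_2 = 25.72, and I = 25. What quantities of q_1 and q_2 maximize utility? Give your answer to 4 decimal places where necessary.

q_1* = 1.2077, q_2* = 0.324

Demand: q_1*(p_1,p_2,I) = 2/3·I/p_1 and q_2* = 1/3·I/p_2.
At p_1=13.8, p_2=25.72, I=25: q_1* = 2/3·25/13.8 = 1.2077, q_2* = 0.324.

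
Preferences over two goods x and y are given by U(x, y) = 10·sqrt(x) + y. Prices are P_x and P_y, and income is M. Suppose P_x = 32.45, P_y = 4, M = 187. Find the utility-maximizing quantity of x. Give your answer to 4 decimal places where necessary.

MU_x = 5/√x, MU_y = 1. Tangency: 5/√x = P_x/P_y.
Solve: √x = 5·P_y/P_x, so x*(P_x,P_y) = (5·P_y/P_x)², and y* = (M − P_x·x*)/P_y.
Plugging in: x* = (5·4/32.45)² = 0.3799.

x* = 0.3799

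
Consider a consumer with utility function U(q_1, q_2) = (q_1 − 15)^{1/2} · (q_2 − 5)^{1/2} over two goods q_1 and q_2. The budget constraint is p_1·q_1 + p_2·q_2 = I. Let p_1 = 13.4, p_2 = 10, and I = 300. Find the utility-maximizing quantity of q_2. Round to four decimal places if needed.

q_2* = 7.45

Discretionary income = 300 − 15·13.4 − 5·10 = 49; q_2* = 5 + 0.5·49/10 = 7.45.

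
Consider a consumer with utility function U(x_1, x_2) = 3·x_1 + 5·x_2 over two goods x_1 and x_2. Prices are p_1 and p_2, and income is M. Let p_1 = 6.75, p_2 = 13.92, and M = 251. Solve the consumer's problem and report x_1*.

x_1* = 37.1852

Perfect substitutes: compare marginal utility per dollar. 3/p_1 vs 5/p_2 → 0.4444 vs 0.3592.
x_1 gives more utility per dollar, so spend all income on x_1: x_1* = M/p_1, x_2* = 0.
Numerically: x_1* = 37.1852, x_2* = 0.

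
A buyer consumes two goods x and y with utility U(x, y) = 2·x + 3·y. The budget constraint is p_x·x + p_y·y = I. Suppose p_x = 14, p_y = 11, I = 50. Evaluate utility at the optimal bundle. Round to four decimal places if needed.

V = 13.6364

Linear utility — the consumer picks whichever good has higher MU/price: 2/14 = 0.1429 vs 3/11 = 0.2727.
y gives more utility per dollar, so spend all income on y: y* = I/p_y, x* = 0.
Numerically: x* = 0, y* = 4.5455.
Utility at the optimum: U(0, 4.5455) = 13.6364.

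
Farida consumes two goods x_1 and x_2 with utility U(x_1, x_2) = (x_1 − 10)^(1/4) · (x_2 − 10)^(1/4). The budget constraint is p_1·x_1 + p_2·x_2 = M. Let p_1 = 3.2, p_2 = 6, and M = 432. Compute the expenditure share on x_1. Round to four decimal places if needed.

share on x_1 = 0.4676

This is Cobb-Douglas in (x_1−10, x_2−10): tangency gives 0.25·p_2·(x_2−10) = 0.25·p_1·(x_1−10).
After buying the subsistence bundle (10, 10), a share 0.5 of the remaining income goes to x_1: x_1* = 10 + 0.5·(M − 10p_1 − 10p_2)/p_1.
Discretionary income = 432 − 10·3.2 − 10·6 = 340; x_1* = 10 + 0.5·340/3.2 = 63.125; x_2* = 10 + 0.5·340/6 = 38.3333.
Expenditure on x_1: 3.2·63.125 = 202; share = 0.4676.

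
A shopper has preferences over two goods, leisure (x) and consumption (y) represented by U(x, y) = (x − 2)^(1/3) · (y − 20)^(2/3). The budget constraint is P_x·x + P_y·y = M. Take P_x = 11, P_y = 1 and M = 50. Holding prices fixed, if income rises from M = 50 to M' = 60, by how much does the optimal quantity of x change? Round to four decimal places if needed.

This is Cobb-Douglas in (x−2, y−20): tangency gives 1/3·P_y·(y−20) = 2/3·P_x·(x−2).
Substituting into the budget: x* = 2 + 1/3·(M − 2·P_x − 20·P_y)/P_x, and y* = 20 + 2/3·(…)/P_y.
Discretionary income = 50 − 2·11 − 20·1 = 8; x* = 2 + 1/3·8/11 = 2.2424.
At M' = 60: x* = 2.5455. Change: 2.5455 − 2.2424 = 0.303.

Δx* = 0.303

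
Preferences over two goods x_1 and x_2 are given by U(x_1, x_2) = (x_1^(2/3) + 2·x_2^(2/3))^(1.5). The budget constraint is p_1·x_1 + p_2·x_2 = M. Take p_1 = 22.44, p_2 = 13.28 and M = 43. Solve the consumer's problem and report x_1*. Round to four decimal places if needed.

x_1* = 0.0804

Numerically x_2/x_1 = 38.597957, so x_1* = 43/(22.44 + 13.28·38.597957) = 0.0804.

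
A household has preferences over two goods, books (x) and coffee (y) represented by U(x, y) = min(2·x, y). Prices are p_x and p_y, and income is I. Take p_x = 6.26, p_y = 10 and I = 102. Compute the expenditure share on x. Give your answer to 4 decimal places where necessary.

share on x = 0.2384

Demand: x*(p_x,p_y,I) = I/(p_x + 2·p_y), y* = 2·I/(p_x + 2·p_y).
Here 6.26 + 2·10 = 26.26, giving x* = 3.8842 and y* = 7.7685.
Expenditure on x: 6.26·3.8842 = 24.3153; share = 0.2384.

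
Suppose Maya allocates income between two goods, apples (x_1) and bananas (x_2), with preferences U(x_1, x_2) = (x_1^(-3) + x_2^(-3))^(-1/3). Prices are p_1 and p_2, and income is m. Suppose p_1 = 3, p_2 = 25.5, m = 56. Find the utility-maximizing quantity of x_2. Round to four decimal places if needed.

x_2* = 1.8287

From the CES first-order condition, (x_2/x_1)^(4) = p_1/p_2.
Solve for the ratio: x_2/x_1 = [p_1/p_2]^(0.25).
Substitute x_2 = (x_2/x_1)·x_1 into the budget: x_1* = m/(p_1 + p_2·(x_2/x_1)).
Numerically x_2/x_1 = 0.58566, so x_1* = 56/(3 + 25.5·0.58566) = 3.1225 and x_2* = 0.58566·3.1225 = 1.8287.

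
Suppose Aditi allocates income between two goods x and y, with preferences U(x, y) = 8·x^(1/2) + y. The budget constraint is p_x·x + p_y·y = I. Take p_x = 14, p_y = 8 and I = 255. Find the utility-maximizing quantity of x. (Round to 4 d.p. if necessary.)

Set MRS = p_x/p_y: 4·x^(−1/2) = p_x/p_y.
Solve: √x = 4·p_y/p_x, so x*(p_x,p_y) = (4·p_y/p_x)², and y* = (I − p_x·x*)/p_y.
Plugging in: x* = (4·8/14)² = 5.2245.

x* = 5.2245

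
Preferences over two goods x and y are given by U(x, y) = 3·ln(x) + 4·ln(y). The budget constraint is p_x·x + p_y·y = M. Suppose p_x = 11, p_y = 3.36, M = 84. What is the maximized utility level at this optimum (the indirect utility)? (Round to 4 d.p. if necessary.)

Tangency: MRS = (3/4)·y/x = p_x/p_y.
So 3·p_y·y = 4·p_x·x; combined with the budget, a share 3/7 of income goes to x.
Demand: x*(p_x,p_y,M) = 3/7·M/p_x and y* = 4/7·M/p_y.
At p_x=11, p_y=3.36, M=84: x* = 3/7·84/11 = 3.2727, y* = 14.2857.
Utility at the optimum: U(3.2727, 14.2857) = 14.1939.

V = 14.1939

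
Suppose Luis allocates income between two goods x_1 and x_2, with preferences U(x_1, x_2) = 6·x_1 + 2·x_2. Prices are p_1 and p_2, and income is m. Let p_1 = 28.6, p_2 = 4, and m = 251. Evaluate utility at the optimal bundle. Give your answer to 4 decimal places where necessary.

V = 125.5

Perfect substitutes: compare marginal utility per dollar. 6/p_1 vs 2/p_2 → 0.2098 vs 0.5.
x_2 gives more utility per dollar, so spend all income on x_2: x_2* = m/p_2, x_1* = 0.
Numerically: x_1* = 0, x_2* = 62.75.
Utility at the optimum: U(0, 62.75) = 125.5.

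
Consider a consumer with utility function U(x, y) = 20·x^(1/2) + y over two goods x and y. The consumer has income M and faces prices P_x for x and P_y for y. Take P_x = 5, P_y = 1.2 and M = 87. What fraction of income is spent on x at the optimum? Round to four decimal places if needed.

share on x = 0.331

Set MRS = P_x/P_y: 10·x^(−1/2) = P_x/P_y.
Solve: √x = 10·P_y/P_x, so x*(P_x,P_y) = (10·P_y/P_x)², and y* = (M − P_x·x*)/P_y.
Plugging in: x* = (10·1.2/5)² = 5.76, y* = 48.5.
Expenditure on x: 5·5.76 = 28.8; share = 0.331.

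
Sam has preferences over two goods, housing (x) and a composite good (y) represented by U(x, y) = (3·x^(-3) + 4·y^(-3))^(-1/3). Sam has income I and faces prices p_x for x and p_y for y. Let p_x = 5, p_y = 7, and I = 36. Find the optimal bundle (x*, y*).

MRS = MU_x/MU_y = (3/4)·(y/x)^(4). Set equal to p_x/p_y.
Hence y/x = ((4/3)·p_x/p_y)^(1/(4)), i.e. raised to the 0.25 power.
Substitute y = (y/x)·x into the budget: x* = I/(p_x + p_y·(y/x)).
Numerically y/x = 0.987877, so x* = 36/(5 + 7·0.987877) = 3.0214 and y* = 0.987877·3.0214 = 2.9847.

x* = 3.0214, y* = 2.9847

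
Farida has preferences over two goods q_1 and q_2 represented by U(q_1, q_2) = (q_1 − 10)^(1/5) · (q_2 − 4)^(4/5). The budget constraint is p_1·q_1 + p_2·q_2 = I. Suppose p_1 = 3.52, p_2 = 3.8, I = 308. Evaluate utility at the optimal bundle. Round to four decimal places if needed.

V = 41.7338

This is Cobb-Douglas in (q_1−10, q_2−4): tangency gives 0.2·p_2·(q_2−4) = 0.8·p_1·(q_1−10).
After buying the subsistence bundle (10, 4), a share 0.2 of the remaining income goes to q_1: q_1* = 10 + 0.2·(I − 10p_1 − 4p_2)/p_1.
Discretionary income = 308 − 10·3.52 − 4·3.8 = 257.6; q_1* = 10 + 0.2·257.6/3.52 = 24.6364; q_2* = 4 + 0.8·257.6/3.8 = 58.2316.
Utility at the optimum: U(24.6364, 58.2316) = 41.7338.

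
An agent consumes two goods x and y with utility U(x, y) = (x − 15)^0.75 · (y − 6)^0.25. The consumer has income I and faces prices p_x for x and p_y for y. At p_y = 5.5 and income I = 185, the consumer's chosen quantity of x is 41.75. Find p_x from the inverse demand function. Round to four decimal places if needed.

p_x = 3

This is Cobb-Douglas in (x−15, y−6): tangency gives 0.75·p_y·(y−6) = 0.25·p_x·(x−15).
After buying the subsistence bundle (15, 6), a share 0.75 of the remaining income goes to x: x* = 15 + 0.75·(I − 15p_x − 6p_y)/p_x.
Set x* = 41.75 in the demand function and solve for p_x: p_x = 3.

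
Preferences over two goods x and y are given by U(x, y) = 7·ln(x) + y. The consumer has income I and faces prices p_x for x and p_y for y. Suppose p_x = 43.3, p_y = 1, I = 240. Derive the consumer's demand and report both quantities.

Set MRS = p_x/p_y: (7/x)/1 = p_x/p_y.
So x*(p_x,p_y) = 7·p_y/p_x, independent of income; and y* = (I − 7·p_y)/p_y.
At the given prices: x* = 7·1/43.3 = 0.1617, and y* = 233.

x* = 0.1617, y* = 233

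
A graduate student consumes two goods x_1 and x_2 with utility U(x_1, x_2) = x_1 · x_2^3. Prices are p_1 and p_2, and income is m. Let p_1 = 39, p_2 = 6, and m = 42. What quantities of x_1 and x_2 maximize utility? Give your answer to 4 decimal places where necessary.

x_1* = 0.2692, x_2* = 5.25

MU_x_1/MU_x_2 = (x_2)/(3·x_1); tangency sets this equal to p_1/p_2.
So p_2·x_2 = 3·p_1·x_1; combined with the budget, a share 0.25 of income goes to x_1.
Demand: x_1*(p_1,p_2,m) = 0.25·m/p_1 and x_2* = 0.75·m/p_2.
At p_1=39, p_2=6, m=42: x_1* = 0.25·42/39 = 0.2692, x_2* = 5.25.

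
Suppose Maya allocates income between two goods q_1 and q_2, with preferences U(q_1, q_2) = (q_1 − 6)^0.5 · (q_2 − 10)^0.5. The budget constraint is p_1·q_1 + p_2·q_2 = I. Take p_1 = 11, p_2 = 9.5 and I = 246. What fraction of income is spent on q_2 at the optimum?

Let q_1' = q_1−6, q_2' = q_2−10. MRS = q_2'/q_1' = p_1/p_2.
After buying the subsistence bundle (6, 10), a share 0.5 of the remaining income goes to q_1: q_1* = 6 + 0.5·(I − 6p_1 − 10p_2)/p_1.
Discretionary income = 246 − 6·11 − 10·9.5 = 85; q_1* = 6 + 0.5·85/11 = 9.8636; q_2* = 10 + 0.5·85/9.5 = 14.4737.
Expenditure on q_2: 9.5·14.4737 = 137.5; share = 0.5589.

share on q_2 = 0.5589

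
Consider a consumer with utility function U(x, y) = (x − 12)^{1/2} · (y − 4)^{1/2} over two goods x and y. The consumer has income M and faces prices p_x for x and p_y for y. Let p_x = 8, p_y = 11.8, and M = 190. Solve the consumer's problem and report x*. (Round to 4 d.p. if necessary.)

Let x' = x−12, y' = y−4. MRS = y'/x' = p_x/p_y.
Substituting into the budget: x* = 12 + 0.5·(M − 12·p_x − 4·p_y)/p_x, and y* = 4 + 0.5·(…)/p_y.
Discretionary income = 190 − 12·8 − 4·11.8 = 46.8; x* = 12 + 0.5·46.8/8 = 14.925.

x* = 14.925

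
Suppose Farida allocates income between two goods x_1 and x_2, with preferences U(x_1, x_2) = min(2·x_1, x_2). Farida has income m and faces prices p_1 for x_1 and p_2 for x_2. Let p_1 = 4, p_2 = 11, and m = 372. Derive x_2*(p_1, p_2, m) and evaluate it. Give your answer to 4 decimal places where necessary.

x_2* = 28.6154

Leontief preferences: the optimum is at the kink where x_1/1 = x_2/2, i.e. x_2 = 2·x_1.
Budget: p_1·x_1 + p_2·2·x_1 = m, so (p_1 + 2·p_2)·x_1 = m.
Demand: x_1*(p_1,p_2,m) = m/(p_1 + 2·p_2), x_2* = 2·m/(p_1 + 2·p_2).
Here 4 + 2·11 = 26, giving x_2* = 28.6154.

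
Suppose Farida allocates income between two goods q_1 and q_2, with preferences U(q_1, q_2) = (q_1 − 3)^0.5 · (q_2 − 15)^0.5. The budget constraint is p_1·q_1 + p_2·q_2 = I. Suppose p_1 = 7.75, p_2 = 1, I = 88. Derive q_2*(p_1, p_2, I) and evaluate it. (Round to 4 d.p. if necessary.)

This is Cobb-Douglas in (q_1−3, q_2−15): tangency gives 0.5·p_2·(q_2−15) = 0.5·p_1·(q_1−3).
Substituting into the budget: q_1* = 3 + 0.5·(I − 3·p_1 − 15·p_2)/p_1, and q_2* = 15 + 0.5·(…)/p_2.
Discretionary income = 88 − 3·7.75 − 15·1 = 49.75; q_2* = 15 + 0.5·49.75/1 = 39.875.

q_2* = 39.875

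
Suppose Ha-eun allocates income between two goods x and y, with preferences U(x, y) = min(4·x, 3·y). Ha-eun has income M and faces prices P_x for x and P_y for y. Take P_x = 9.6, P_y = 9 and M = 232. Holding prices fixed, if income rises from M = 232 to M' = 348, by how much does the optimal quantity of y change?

Δy* = 7.1605

Demand: x*(P_x,P_y,M) = 3·M/(3·P_x + 4·P_y), y* = 4·M/(3·P_x + 4·P_y).
Here 3·9.6 + 4·9 = 64.8, giving y* = 14.321.
At M' = 348: y* = 21.4815. Change: 21.4815 − 14.321 = 7.1605.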